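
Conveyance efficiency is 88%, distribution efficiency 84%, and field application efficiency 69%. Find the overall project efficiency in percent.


Ec = 0.88, Eb = 0.84, Ea = 0.69
E = 0.88 * 0.84 * 0.69 * 100 = 51.0048%

51.0048 %


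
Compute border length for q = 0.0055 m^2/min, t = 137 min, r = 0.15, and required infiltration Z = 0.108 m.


L = q*t/((1+r)*Z)
L = 0.0055*137/((1+0.15)*0.108)
L = 0.7535/0.1242

6.0668 m


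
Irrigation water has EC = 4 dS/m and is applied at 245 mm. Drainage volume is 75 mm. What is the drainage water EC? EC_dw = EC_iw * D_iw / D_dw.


EC_dw = EC_iw * D_iw / D_dw
EC_dw = 4 * 245 / 75
EC_dw = 980 / 75

13.0667 dS/m


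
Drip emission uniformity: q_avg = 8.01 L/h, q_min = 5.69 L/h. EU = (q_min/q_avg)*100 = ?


EU = (q_min/q_avg)*100 = (5.69/8.01)*100 = 71.0362%

71.0362 %


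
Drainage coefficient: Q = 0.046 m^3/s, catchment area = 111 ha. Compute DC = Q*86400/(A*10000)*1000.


DC = Q * 86400 / (A * 10000) * 1000
DC = 0.046 * 86400 / (111 * 10000) * 1000
DC = 3974400.0000 / 1110000

3.5805 mm/day


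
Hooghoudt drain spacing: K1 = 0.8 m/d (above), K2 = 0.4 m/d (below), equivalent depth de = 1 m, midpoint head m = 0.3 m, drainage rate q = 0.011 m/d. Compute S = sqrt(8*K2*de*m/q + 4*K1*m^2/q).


S^2 = 8*K2*de*m/q + 4*K1*m^2/q
S^2 = 8*0.4*1*0.3/0.011 + 4*0.8*0.3^2/0.011
S = sqrt(113.4545)

10.6515 m


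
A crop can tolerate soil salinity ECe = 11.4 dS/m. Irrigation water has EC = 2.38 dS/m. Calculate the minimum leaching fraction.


LR = ECiw / (5*ECe - ECiw)
LR = 2.38 / (5*11.4 - 2.38)
LR = 2.38 / 54.6200

0.0436


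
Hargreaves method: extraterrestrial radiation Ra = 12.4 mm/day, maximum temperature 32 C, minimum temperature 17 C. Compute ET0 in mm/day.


Tmean = (Tmax + Tmin)/2 = (32 + 17)/2 = 24.5
ET0 = 0.0023 * 12.4 * (24.5 + 17.8) * sqrt(32 - 17)
ET0 = 0.0023 * 12.4 * 42.3 * 3.872983

4.6724 mm/day


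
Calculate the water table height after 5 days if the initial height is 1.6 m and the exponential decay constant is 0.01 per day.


m = m0 * exp(-k*t)
m = 1.6 * exp(-0.01 * 5)
m = 1.6 * exp(-0.0500)

1.5220 m


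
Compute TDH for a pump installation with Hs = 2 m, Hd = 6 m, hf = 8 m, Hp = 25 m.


TDH = Hs + Hd + hf + Hp = 2 + 6 + 8 + 25 = 41

41 m


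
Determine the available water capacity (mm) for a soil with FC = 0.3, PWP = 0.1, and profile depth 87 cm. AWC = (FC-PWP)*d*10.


AWC = (FC - PWP) * d * 10
AWC = (0.3 - 0.1) * 87 * 10
AWC = 0.2000 * 87 * 10

174.0000 mm


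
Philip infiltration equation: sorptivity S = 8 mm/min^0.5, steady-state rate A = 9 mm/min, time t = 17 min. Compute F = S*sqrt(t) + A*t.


F = S*sqrt(t) + A*t
F = 8*sqrt(17) + 9*17
F = 8*4.123106 + 153

185.9848 mm


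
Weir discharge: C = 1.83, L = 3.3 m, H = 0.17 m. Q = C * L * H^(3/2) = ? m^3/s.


Q = C * L * H^(3/2) = 1.83 * 3.3 * 0.17^1.5 = 1.83 * 3.3 * 0.070093

0.4233 m^3/s


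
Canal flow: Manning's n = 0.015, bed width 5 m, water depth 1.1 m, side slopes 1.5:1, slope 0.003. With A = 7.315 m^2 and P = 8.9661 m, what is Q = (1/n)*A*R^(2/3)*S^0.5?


R = A/P = 7.315/8.9661 = 0.815851
Q = (1/0.015) * 7.315 * 0.815851^(2/3) * 0.003^0.5

23.3216 m^3/s


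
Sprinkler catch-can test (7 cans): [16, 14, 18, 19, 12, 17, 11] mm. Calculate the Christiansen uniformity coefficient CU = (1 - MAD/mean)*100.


mean = 15.285714 mm
MAD = 2.530612 mm
CU = (1 - 2.530612/15.285714)*100

83.4446 %


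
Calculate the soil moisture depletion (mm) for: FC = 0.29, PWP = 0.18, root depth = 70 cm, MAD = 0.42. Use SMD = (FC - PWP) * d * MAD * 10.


SMD = (FC - PWP) * d * MAD * 10
SMD = (0.29 - 0.18) * 70 * 0.42 * 10
SMD = 0.1100 * 70 * 0.42 * 10

32.3400 mm


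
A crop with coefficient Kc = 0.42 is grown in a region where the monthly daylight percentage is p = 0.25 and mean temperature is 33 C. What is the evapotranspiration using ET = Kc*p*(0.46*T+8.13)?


ET = Kc * p * (0.46*T + 8.13)
ET = 0.42 * 0.25 * (0.46*33 + 8.13)
ET = 0.42 * 0.25 * 23.3100

2.4476 mm/day


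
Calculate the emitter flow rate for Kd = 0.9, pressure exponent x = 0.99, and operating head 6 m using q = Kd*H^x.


q = Kd * H^x = 0.9 * 6^0.99 = 0.9 * 5.893452

5.3041 L/h


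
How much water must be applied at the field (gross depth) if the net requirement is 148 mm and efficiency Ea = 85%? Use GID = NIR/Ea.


Ea = 85% = 0.85
GID = NIR / Ea = 148 / 0.85 = 174.1176 mm

174.1176 mm


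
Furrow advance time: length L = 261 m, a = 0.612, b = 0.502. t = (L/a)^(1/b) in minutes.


t = (L/a)^(1/b)
t = (261/0.612)^(1/0.502)
t = 426.470588^(1/0.502)

173309.7032 min


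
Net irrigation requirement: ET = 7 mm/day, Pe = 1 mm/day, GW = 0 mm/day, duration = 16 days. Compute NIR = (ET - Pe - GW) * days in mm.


Daily deficit = ET - Pe - GW = 7 - 1 - 0 = 6 mm/day
NIR = 6 * 16 = 96 mm

96.0000 mm


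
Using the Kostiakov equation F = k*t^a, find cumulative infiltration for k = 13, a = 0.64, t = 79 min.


F = k * t^a = 13 * 79^0.64
F = 13 * 16.386316

213.0221 mm


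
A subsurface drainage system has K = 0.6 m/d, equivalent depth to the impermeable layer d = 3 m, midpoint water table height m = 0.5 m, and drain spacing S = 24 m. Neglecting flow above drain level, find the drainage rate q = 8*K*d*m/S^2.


q = 8*K*d*m/S^2
q = 8*0.6*3*0.5/24^2
q = 7.2000 / 576

0.0125 m/d


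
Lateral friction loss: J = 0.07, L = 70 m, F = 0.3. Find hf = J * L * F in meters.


hf = J * L * F = 0.07 * 70 * 0.3 = 1.4700 m

1.4700 m


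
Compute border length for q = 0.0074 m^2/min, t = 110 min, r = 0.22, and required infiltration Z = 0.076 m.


L = q*t/((1+r)*Z)
L = 0.0074*110/((1+0.22)*0.076)
L = 0.814/0.09272

8.7791 m


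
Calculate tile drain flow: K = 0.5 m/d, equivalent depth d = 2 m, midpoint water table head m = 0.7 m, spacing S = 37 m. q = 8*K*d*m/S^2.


q = 8*K*d*m/S^2
q = 8*0.5*2*0.7/37^2
q = 5.6000 / 1369

0.0041 m/d


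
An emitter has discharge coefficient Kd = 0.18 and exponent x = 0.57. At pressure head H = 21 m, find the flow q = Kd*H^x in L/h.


q = Kd * H^x = 0.18 * 21^0.57 = 0.18 * 5.671070

1.0208 L/h


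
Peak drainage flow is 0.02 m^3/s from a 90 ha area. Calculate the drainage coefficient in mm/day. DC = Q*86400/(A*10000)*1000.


DC = Q * 86400 / (A * 10000) * 1000
DC = 0.02 * 86400 / (90 * 10000) * 1000
DC = 1728000.0000 / 900000

1.9200 mm/day


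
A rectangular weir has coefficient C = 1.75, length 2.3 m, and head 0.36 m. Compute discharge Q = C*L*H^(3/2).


Q = C * L * H^(3/2) = 1.75 * 2.3 * 0.36^1.5 = 1.75 * 2.3 * 0.216000

0.8694 m^3/s


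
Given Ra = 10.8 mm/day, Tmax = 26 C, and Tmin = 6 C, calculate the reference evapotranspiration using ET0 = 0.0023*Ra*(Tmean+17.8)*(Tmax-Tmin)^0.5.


Tmean = (Tmax + Tmin)/2 = (26 + 6)/2 = 16.0
ET0 = 0.0023 * 10.8 * (16.0 + 17.8) * sqrt(26 - 6)
ET0 = 0.0023 * 10.8 * 33.8 * 4.472136

3.7548 mm/day


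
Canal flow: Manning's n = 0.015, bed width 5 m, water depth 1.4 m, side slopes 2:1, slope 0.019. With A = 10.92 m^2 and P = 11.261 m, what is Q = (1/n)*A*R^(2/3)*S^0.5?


R = A/P = 10.92/11.261 = 0.969718
Q = (1/0.015) * 10.92 * 0.969718^(2/3) * 0.019^0.5

98.3117 m^3/s


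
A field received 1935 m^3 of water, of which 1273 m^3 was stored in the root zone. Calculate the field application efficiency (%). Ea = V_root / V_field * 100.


Ea = V_root / V_field * 100 = 1273 / 1935 * 100 = 65.7881%

65.7881 %


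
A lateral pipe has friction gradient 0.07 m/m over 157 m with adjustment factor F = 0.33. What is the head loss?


hf = J * L * F = 0.07 * 157 * 0.33 = 3.6267 m

3.6267 m


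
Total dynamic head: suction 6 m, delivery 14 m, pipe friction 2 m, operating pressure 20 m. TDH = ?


TDH = Hs + Hd + hf + Hp = 6 + 14 + 2 + 20 = 42

42 m


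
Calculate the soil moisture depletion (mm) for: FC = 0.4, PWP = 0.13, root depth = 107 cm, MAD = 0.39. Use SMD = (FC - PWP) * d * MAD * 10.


SMD = (FC - PWP) * d * MAD * 10
SMD = (0.4 - 0.13) * 107 * 0.39 * 10
SMD = 0.2700 * 107 * 0.39 * 10

112.6710 mm


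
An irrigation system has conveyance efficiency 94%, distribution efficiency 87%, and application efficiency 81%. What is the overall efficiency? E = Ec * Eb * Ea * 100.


Ec = 0.94, Eb = 0.87, Ea = 0.81
E = 0.94 * 0.87 * 0.81 * 100 = 66.2418%

66.2418 %


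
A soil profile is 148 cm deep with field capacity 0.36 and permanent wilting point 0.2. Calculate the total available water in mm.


AWC = (FC - PWP) * d * 10
AWC = (0.36 - 0.2) * 148 * 10
AWC = 0.1600 * 148 * 10

236.8000 mm


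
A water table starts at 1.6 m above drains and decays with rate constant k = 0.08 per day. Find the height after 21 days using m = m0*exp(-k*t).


m = m0 * exp(-k*t)
m = 1.6 * exp(-0.08 * 21)
m = 1.6 * exp(-1.6800)

0.2982 m


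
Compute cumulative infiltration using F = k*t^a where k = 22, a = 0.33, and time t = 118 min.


F = k * t^a = 22 * 118^0.33
F = 22 * 4.827486

106.2047 mm


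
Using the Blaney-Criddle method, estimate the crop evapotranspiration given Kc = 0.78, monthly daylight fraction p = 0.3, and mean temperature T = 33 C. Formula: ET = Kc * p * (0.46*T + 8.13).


ET = Kc * p * (0.46*T + 8.13)
ET = 0.78 * 0.3 * (0.46*33 + 8.13)
ET = 0.78 * 0.3 * 23.3100

5.4545 mm/day


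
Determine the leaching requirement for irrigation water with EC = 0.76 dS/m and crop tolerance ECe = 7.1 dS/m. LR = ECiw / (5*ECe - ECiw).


LR = ECiw / (5*ECe - ECiw)
LR = 0.76 / (5*7.1 - 0.76)
LR = 0.76 / 34.7400

0.0219


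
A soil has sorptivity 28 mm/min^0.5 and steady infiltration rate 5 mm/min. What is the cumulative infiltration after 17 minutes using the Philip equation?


F = S*sqrt(t) + A*t
F = 28*sqrt(17) + 5*17
F = 28*4.123106 + 85

200.4470 mm


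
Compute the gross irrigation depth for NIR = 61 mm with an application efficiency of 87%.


Ea = 87% = 0.87
GID = NIR / Ea = 61 / 0.87 = 70.1149 mm

70.1149 mm


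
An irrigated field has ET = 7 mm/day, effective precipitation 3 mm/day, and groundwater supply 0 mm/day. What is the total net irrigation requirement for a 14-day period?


Daily deficit = ET - Pe - GW = 7 - 3 - 0 = 4 mm/day
NIR = 4 * 14 = 56 mm

56.0000 mm


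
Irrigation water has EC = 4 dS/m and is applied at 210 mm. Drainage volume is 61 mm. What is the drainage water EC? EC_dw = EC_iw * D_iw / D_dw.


EC_dw = EC_iw * D_iw / D_dw
EC_dw = 4 * 210 / 61
EC_dw = 840 / 61

13.7705 dS/m


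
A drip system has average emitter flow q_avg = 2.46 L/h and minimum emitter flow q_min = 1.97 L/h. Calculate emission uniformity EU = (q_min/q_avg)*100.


EU = (q_min/q_avg)*100 = (1.97/2.46)*100 = 80.0813%

80.0813 %


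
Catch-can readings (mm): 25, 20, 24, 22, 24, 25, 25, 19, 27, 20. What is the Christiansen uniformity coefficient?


mean = 23.100000 mm
MAD = 2.280000 mm
CU = (1 - 2.280000/23.100000)*100

90.1299 %


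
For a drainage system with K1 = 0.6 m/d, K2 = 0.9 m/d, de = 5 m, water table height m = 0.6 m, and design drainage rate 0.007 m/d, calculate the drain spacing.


S^2 = 8*K2*de*m/q + 4*K1*m^2/q
S^2 = 8*0.9*5*0.6/0.007 + 4*0.6*0.6^2/0.007
S = sqrt(3209.1429)

56.6493 m


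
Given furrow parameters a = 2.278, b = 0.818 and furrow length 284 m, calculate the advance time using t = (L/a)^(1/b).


t = (L/a)^(1/b)
t = (284/2.278)^(1/0.818)
t = 124.670764^(1/0.818)

364.8039 min


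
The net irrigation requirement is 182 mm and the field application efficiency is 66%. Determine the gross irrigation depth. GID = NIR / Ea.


Ea = 66% = 0.66
GID = NIR / Ea = 182 / 0.66 = 275.7576 mm

275.7576 mm


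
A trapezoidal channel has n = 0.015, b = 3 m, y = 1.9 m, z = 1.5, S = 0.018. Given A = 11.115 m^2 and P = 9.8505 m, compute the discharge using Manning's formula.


R = A/P = 11.115/9.8505 = 1.128369
Q = (1/0.015) * 11.115 * 1.128369^(2/3) * 0.018^0.5

107.7511 m^3/s


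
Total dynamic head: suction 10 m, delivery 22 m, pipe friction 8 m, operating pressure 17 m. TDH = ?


TDH = Hs + Hd + hf + Hp = 10 + 22 + 8 + 17 = 57

57 m


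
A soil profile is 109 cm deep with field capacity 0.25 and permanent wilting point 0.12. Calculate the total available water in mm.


AWC = (FC - PWP) * d * 10
AWC = (0.25 - 0.12) * 109 * 10
AWC = 0.1300 * 109 * 10

141.7000 mm


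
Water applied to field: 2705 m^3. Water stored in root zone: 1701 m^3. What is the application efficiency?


Ea = V_root / V_field * 100 = 1701 / 2705 * 100 = 62.8835%

62.8835 %


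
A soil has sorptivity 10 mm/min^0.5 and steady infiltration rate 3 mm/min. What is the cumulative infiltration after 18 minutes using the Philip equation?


F = S*sqrt(t) + A*t
F = 10*sqrt(18) + 3*18
F = 10*4.242641 + 54

96.4264 mm


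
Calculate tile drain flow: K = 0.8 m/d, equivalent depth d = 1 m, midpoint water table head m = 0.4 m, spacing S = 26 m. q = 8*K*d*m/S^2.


q = 8*K*d*m/S^2
q = 8*0.8*1*0.4/26^2
q = 2.5600 / 676

0.0038 m/d


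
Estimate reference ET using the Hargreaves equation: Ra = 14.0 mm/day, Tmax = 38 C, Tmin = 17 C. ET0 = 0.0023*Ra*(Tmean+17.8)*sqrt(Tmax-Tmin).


Tmean = (Tmax + Tmin)/2 = (38 + 17)/2 = 27.5
ET0 = 0.0023 * 14.0 * (27.5 + 17.8) * sqrt(38 - 17)
ET0 = 0.0023 * 14.0 * 45.3 * 4.582576

6.6844 mm/day


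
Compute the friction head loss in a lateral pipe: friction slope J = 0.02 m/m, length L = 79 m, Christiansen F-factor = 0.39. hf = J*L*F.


hf = J * L * F = 0.02 * 79 * 0.39 = 0.6162 m

0.6162 m


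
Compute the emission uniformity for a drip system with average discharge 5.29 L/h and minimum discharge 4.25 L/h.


EU = (q_min/q_avg)*100 = (4.25/5.29)*100 = 80.3403%

80.3403 %


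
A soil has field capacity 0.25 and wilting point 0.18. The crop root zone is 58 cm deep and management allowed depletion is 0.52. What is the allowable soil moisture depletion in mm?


SMD = (FC - PWP) * d * MAD * 10
SMD = (0.25 - 0.18) * 58 * 0.52 * 10
SMD = 0.0700 * 58 * 0.52 * 10

21.1120 mm


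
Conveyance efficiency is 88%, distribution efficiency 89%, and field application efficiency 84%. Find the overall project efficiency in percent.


Ec = 0.88, Eb = 0.89, Ea = 0.84
E = 0.88 * 0.89 * 0.84 * 100 = 65.7888%

65.7888 %


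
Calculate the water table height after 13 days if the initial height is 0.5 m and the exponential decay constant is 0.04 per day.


m = m0 * exp(-k*t)
m = 0.5 * exp(-0.04 * 13)
m = 0.5 * exp(-0.5200)

0.2973 m


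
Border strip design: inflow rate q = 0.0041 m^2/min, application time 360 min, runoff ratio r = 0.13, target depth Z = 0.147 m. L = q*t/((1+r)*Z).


L = q*t/((1+r)*Z)
L = 0.0041*360/((1+0.13)*0.147)
L = 1.476/0.16611

8.8857 m


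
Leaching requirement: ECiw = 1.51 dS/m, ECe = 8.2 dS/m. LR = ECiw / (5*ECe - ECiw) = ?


LR = ECiw / (5*ECe - ECiw)
LR = 1.51 / (5*8.2 - 1.51)
LR = 1.51 / 39.4900

0.0382


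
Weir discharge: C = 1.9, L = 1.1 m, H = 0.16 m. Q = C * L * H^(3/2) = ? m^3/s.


Q = C * L * H^(3/2) = 1.9 * 1.1 * 0.16^1.5 = 1.9 * 1.1 * 0.064000

0.1338 m^3/s


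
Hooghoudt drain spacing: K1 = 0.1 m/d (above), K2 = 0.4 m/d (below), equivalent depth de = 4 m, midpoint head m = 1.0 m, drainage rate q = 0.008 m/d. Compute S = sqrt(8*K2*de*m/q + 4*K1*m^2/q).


S^2 = 8*K2*de*m/q + 4*K1*m^2/q
S^2 = 8*0.4*4*1.0/0.008 + 4*0.1*1.0^2/0.008
S = sqrt(1650.0000)

40.6202 m


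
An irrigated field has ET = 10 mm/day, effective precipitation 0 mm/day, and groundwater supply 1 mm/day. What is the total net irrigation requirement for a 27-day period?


Daily deficit = ET - Pe - GW = 10 - 0 - 1 = 9 mm/day
NIR = 9 * 27 = 243 mm

243.0000 mm


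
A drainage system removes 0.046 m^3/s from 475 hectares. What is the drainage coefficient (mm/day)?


DC = Q * 86400 / (A * 10000) * 1000
DC = 0.046 * 86400 / (475 * 10000) * 1000
DC = 3974400.0000 / 4750000

0.8367 mm/day


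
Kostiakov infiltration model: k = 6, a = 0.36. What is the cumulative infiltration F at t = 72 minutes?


F = k * t^a = 6 * 72^0.36
F = 6 * 4.662724

27.9763 mm


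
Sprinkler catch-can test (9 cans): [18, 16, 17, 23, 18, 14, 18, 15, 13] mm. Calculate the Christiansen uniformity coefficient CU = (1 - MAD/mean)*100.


mean = 16.888889 mm
MAD = 2.123457 mm
CU = (1 - 2.123457/16.888889)*100

87.4269 %


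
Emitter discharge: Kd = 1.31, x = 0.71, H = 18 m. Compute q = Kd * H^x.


q = Kd * H^x = 1.31 * 18^0.71 = 1.31 * 7.784729

10.1980 L/h


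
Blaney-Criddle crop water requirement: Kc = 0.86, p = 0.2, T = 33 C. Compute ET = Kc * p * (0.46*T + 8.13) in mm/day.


ET = Kc * p * (0.46*T + 8.13)
ET = 0.86 * 0.2 * (0.46*33 + 8.13)
ET = 0.86 * 0.2 * 23.3100

4.0093 mm/day


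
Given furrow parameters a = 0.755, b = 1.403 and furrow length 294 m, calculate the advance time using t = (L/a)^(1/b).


t = (L/a)^(1/b)
t = (294/0.755)^(1/1.403)
t = 389.403974^(1/1.403)

70.1988 min


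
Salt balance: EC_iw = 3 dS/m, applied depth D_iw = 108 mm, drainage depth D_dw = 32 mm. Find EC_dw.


EC_dw = EC_iw * D_iw / D_dw
EC_dw = 3 * 108 / 32
EC_dw = 324 / 32

10.1250 dS/m


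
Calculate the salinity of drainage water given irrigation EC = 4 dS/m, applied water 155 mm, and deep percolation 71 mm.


EC_dw = EC_iw * D_iw / D_dw
EC_dw = 4 * 155 / 71
EC_dw = 620 / 71

8.7324 dS/m


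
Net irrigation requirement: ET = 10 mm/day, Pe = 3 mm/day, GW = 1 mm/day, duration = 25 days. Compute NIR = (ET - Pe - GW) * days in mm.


Daily deficit = ET - Pe - GW = 10 - 3 - 1 = 6 mm/day
NIR = 6 * 25 = 150 mm

150.0000 mm


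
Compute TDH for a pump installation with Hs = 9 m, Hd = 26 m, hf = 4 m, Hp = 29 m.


TDH = Hs + Hd + hf + Hp = 9 + 26 + 4 + 29 = 68

68 m


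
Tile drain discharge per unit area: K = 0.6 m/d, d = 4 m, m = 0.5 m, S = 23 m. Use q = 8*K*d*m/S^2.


q = 8*K*d*m/S^2
q = 8*0.6*4*0.5/23^2
q = 9.6000 / 529

0.0181 m/d


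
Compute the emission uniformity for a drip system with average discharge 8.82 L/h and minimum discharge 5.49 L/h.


EU = (q_min/q_avg)*100 = (5.49/8.82)*100 = 62.2449%

62.2449 %


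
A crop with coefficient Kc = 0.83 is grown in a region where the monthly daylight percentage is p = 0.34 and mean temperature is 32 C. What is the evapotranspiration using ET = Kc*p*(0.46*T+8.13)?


ET = Kc * p * (0.46*T + 8.13)
ET = 0.83 * 0.34 * (0.46*32 + 8.13)
ET = 0.83 * 0.34 * 22.8500

6.4483 mm/day


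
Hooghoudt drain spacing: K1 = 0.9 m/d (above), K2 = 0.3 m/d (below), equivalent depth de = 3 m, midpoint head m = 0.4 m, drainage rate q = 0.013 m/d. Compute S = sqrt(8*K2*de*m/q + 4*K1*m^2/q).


S^2 = 8*K2*de*m/q + 4*K1*m^2/q
S^2 = 8*0.3*3*0.4/0.013 + 4*0.9*0.4^2/0.013
S = sqrt(265.8462)

16.3048 m


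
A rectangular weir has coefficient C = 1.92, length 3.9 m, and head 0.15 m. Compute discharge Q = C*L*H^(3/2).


Q = C * L * H^(3/2) = 1.92 * 3.9 * 0.15^1.5 = 1.92 * 3.9 * 0.058095

0.4350 m^3/s


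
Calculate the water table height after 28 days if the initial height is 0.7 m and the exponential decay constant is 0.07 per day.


m = m0 * exp(-k*t)
m = 0.7 * exp(-0.07 * 28)
m = 0.7 * exp(-1.9600)

0.0986 m


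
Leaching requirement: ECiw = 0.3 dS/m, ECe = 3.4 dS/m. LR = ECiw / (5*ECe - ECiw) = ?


LR = ECiw / (5*ECe - ECiw)
LR = 0.3 / (5*3.4 - 0.3)
LR = 0.3 / 16.7000

0.0180


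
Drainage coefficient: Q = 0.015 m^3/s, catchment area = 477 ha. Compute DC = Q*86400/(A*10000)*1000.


DC = Q * 86400 / (A * 10000) * 1000
DC = 0.015 * 86400 / (477 * 10000) * 1000
DC = 1296000.0000 / 4770000

0.2717 mm/day


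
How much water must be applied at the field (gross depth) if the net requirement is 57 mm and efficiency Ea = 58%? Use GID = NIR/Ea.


Ea = 58% = 0.58
GID = NIR / Ea = 57 / 0.58 = 98.2759 mm

98.2759 mm


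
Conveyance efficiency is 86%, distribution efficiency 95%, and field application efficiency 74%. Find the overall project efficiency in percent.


Ec = 0.86, Eb = 0.95, Ea = 0.74
E = 0.86 * 0.95 * 0.74 * 100 = 60.4580%

60.4580 %


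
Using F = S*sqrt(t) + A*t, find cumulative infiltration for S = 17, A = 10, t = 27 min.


F = S*sqrt(t) + A*t
F = 17*sqrt(27) + 10*27
F = 17*5.196152 + 270

358.3346 mm


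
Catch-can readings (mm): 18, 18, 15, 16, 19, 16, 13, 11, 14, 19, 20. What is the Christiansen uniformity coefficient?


mean = 16.272727 mm
MAD = 2.297521 mm
CU = (1 - 2.297521/16.272727)*100

85.8812 %


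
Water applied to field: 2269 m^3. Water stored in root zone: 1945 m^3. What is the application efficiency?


Ea = V_root / V_field * 100 = 1945 / 2269 * 100 = 85.7206%

85.7206 %


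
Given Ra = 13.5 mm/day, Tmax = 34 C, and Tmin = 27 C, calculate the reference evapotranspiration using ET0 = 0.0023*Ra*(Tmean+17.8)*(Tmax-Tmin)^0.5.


Tmean = (Tmax + Tmin)/2 = (34 + 27)/2 = 30.5
ET0 = 0.0023 * 13.5 * (30.5 + 17.8) * sqrt(34 - 27)
ET0 = 0.0023 * 13.5 * 48.3 * 2.645751

3.9679 mm/day


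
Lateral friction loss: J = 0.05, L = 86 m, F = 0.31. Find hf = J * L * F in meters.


hf = J * L * F = 0.05 * 86 * 0.31 = 1.3330 m

1.3330 m


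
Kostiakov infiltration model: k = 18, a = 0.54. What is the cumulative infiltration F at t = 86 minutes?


F = k * t^a = 18 * 86^0.54
F = 18 * 11.082281

199.4811 mm


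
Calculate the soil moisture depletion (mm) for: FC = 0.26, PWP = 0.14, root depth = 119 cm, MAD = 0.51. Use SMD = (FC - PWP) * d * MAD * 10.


SMD = (FC - PWP) * d * MAD * 10
SMD = (0.26 - 0.14) * 119 * 0.51 * 10
SMD = 0.1200 * 119 * 0.51 * 10

72.8280 mm


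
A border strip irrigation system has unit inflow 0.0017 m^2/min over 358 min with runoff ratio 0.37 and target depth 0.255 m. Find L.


L = q*t/((1+r)*Z)
L = 0.0017*358/((1+0.37)*0.255)
L = 0.6086/0.34935

1.7421 m


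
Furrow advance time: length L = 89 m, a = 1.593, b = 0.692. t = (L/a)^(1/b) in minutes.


t = (L/a)^(1/b)
t = (89/1.593)^(1/0.692)
t = 55.869429^(1/0.692)

334.8253 min


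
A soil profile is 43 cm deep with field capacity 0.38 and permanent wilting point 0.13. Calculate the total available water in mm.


AWC = (FC - PWP) * d * 10
AWC = (0.38 - 0.13) * 43 * 10
AWC = 0.2500 * 43 * 10

107.5000 mm


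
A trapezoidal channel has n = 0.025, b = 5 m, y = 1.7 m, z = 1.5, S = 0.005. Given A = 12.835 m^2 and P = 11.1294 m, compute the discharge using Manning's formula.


R = A/P = 12.835/11.1294 = 1.153252
Q = (1/0.025) * 12.835 * 1.153252^(2/3) * 0.005^0.5

39.9230 m^3/s


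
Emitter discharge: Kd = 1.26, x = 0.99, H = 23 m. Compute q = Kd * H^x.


q = Kd * H^x = 1.26 * 23^0.99 = 1.26 * 22.290025

28.0854 L/h


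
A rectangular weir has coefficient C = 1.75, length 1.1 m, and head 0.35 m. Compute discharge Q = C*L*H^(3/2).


Q = C * L * H^(3/2) = 1.75 * 1.1 * 0.35^1.5 = 1.75 * 1.1 * 0.207063

0.3986 m^3/s


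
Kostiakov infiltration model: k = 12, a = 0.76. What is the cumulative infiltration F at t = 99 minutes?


F = k * t^a = 12 * 99^0.76
F = 12 * 32.861149

394.3338 mm


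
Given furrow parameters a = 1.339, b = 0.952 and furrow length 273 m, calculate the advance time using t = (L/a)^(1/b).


t = (L/a)^(1/b)
t = (273/1.339)^(1/0.952)
t = 203.883495^(1/0.952)

266.5763 min


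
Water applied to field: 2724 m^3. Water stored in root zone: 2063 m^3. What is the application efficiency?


Ea = V_root / V_field * 100 = 2063 / 2724 * 100 = 75.7342%

75.7342 %


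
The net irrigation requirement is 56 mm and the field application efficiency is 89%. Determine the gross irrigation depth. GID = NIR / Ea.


Ea = 89% = 0.89
GID = NIR / Ea = 56 / 0.89 = 62.9213 mm

62.9213 mm


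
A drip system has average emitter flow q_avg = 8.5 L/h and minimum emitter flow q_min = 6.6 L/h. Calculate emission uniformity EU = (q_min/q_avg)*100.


EU = (q_min/q_avg)*100 = (6.6/8.5)*100 = 77.6471%

77.6471 %


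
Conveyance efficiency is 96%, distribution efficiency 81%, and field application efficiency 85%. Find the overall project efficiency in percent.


Ec = 0.96, Eb = 0.81, Ea = 0.85
E = 0.96 * 0.81 * 0.85 * 100 = 66.0960%

66.0960 %


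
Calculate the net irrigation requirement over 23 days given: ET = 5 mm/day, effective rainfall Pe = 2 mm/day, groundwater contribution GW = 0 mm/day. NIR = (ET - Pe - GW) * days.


Daily deficit = ET - Pe - GW = 5 - 2 - 0 = 3 mm/day
NIR = 3 * 23 = 69 mm

69.0000 mm


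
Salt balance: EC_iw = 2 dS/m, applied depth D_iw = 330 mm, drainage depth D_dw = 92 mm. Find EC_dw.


EC_dw = EC_iw * D_iw / D_dw
EC_dw = 2 * 330 / 92
EC_dw = 660 / 92

7.1739 dS/m


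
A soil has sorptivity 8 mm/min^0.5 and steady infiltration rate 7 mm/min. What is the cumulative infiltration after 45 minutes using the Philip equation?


F = S*sqrt(t) + A*t
F = 8*sqrt(45) + 7*45
F = 8*6.708204 + 315

368.6656 mm


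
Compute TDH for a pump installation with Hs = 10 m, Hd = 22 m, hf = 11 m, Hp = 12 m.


TDH = Hs + Hd + hf + Hp = 10 + 22 + 11 + 12 = 55

55 m


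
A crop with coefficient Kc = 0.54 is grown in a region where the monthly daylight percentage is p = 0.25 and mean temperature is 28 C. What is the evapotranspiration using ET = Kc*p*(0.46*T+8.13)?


ET = Kc * p * (0.46*T + 8.13)
ET = 0.54 * 0.25 * (0.46*28 + 8.13)
ET = 0.54 * 0.25 * 21.0100

2.8364 mm/day


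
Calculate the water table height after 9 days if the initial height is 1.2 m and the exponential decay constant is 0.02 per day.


m = m0 * exp(-k*t)
m = 1.2 * exp(-0.02 * 9)
m = 1.2 * exp(-0.1800)

1.0023 m


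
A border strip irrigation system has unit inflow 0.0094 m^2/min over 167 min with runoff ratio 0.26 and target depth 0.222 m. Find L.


L = q*t/((1+r)*Z)
L = 0.0094*167/((1+0.26)*0.222)
L = 1.5698/0.27972

5.6120 m


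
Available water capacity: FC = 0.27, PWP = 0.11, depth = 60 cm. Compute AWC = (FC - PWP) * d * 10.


AWC = (FC - PWP) * d * 10
AWC = (0.27 - 0.11) * 60 * 10
AWC = 0.1600 * 60 * 10

96.0000 mm


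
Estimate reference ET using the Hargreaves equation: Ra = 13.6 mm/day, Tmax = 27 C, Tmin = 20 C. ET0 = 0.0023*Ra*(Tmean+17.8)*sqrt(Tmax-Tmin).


Tmean = (Tmax + Tmin)/2 = (27 + 20)/2 = 23.5
ET0 = 0.0023 * 13.6 * (23.5 + 17.8) * sqrt(27 - 20)
ET0 = 0.0023 * 13.6 * 41.3 * 2.645751

3.4180 mm/day


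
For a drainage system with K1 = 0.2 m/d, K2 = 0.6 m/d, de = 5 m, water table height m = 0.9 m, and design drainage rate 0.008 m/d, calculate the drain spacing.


S^2 = 8*K2*de*m/q + 4*K1*m^2/q
S^2 = 8*0.6*5*0.9/0.008 + 4*0.2*0.9^2/0.008
S = sqrt(2781.0000)

52.7352 m


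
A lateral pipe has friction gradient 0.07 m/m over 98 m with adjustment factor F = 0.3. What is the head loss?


hf = J * L * F = 0.07 * 98 * 0.3 = 2.0580 m

2.0580 m


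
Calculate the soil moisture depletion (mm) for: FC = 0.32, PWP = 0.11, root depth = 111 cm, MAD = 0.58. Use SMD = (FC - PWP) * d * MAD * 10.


SMD = (FC - PWP) * d * MAD * 10
SMD = (0.32 - 0.11) * 111 * 0.58 * 10
SMD = 0.2100 * 111 * 0.58 * 10

135.1980 mm


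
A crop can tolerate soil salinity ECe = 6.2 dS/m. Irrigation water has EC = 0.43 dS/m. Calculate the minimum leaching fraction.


LR = ECiw / (5*ECe - ECiw)
LR = 0.43 / (5*6.2 - 0.43)
LR = 0.43 / 30.5700

0.0141


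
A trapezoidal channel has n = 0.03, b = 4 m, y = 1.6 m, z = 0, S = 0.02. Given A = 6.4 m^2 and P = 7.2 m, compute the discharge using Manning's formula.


R = A/P = 6.4/7.2 = 0.888889
Q = (1/0.03) * 6.4 * 0.888889^(2/3) * 0.02^0.5

27.8915 m^3/s


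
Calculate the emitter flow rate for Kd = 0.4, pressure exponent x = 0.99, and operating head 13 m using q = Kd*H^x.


q = Kd * H^x = 0.4 * 13^0.99 = 0.4 * 12.670797

5.0683 L/h


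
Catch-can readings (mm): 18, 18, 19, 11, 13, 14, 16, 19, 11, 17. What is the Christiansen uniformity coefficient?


mean = 15.600000 mm
MAD = 2.680000 mm
CU = (1 - 2.680000/15.600000)*100

82.8205 %


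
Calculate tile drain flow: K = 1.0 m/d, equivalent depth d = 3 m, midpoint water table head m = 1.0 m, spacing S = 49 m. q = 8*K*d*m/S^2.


q = 8*K*d*m/S^2
q = 8*1.0*3*1.0/49^2
q = 24.0000 / 2401

0.0100 m/d


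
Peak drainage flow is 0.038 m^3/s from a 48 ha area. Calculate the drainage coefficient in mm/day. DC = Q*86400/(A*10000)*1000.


DC = Q * 86400 / (A * 10000) * 1000
DC = 0.038 * 86400 / (48 * 10000) * 1000
DC = 3283200.0000 / 480000

6.8400 mm/day


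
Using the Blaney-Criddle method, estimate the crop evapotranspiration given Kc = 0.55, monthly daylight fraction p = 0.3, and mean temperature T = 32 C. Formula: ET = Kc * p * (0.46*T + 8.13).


ET = Kc * p * (0.46*T + 8.13)
ET = 0.55 * 0.3 * (0.46*32 + 8.13)
ET = 0.55 * 0.3 * 22.8500

3.7703 mm/day


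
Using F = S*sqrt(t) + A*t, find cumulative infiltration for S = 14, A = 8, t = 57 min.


F = S*sqrt(t) + A*t
F = 14*sqrt(57) + 8*57
F = 14*7.549834 + 456

561.6977 mm


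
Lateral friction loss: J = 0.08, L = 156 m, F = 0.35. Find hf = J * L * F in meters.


hf = J * L * F = 0.08 * 156 * 0.35 = 4.3680 m

4.3680 m


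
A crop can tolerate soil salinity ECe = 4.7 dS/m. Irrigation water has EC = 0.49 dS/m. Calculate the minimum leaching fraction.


LR = ECiw / (5*ECe - ECiw)
LR = 0.49 / (5*4.7 - 0.49)
LR = 0.49 / 23.0100

0.0213


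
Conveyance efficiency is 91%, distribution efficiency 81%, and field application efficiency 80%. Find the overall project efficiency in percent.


Ec = 0.91, Eb = 0.81, Ea = 0.8
E = 0.91 * 0.81 * 0.8 * 100 = 58.9680%

58.9680 %


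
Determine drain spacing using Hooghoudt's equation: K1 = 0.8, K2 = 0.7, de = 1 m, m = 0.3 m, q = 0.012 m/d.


S^2 = 8*K2*de*m/q + 4*K1*m^2/q
S^2 = 8*0.7*1*0.3/0.012 + 4*0.8*0.3^2/0.012
S = sqrt(164.0000)

12.8062 m


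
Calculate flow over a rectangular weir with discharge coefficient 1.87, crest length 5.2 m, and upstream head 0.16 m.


Q = C * L * H^(3/2) = 1.87 * 5.2 * 0.16^1.5 = 1.87 * 5.2 * 0.064000

0.6223 m^3/s


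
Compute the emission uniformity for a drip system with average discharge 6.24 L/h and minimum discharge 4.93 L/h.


EU = (q_min/q_avg)*100 = (4.93/6.24)*100 = 79.0064%

79.0064 %


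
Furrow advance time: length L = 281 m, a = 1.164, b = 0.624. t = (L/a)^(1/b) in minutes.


t = (L/a)^(1/b)
t = (281/1.164)^(1/0.624)
t = 241.408935^(1/0.624)

6584.3812 min


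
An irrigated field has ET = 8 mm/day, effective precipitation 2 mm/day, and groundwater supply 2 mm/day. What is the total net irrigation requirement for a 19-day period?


Daily deficit = ET - Pe - GW = 8 - 2 - 2 = 4 mm/day
NIR = 4 * 19 = 76 mm

76.0000 mm


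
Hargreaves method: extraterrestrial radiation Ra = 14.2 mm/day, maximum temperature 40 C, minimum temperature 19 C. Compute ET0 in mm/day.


Tmean = (Tmax + Tmin)/2 = (40 + 19)/2 = 29.5
ET0 = 0.0023 * 14.2 * (29.5 + 17.8) * sqrt(40 - 19)
ET0 = 0.0023 * 14.2 * 47.3 * 4.582576

7.0792 mm/day


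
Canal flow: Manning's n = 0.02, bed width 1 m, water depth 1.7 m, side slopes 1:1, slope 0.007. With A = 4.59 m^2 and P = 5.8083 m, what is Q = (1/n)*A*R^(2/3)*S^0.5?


R = A/P = 4.59/5.8083 = 0.790248
Q = (1/0.02) * 4.59 * 0.790248^(2/3) * 0.007^0.5

16.4125 m^3/s


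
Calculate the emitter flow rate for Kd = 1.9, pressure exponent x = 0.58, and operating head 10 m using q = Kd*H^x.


q = Kd * H^x = 1.9 * 10^0.58 = 1.9 * 3.801894

7.2236 L/h


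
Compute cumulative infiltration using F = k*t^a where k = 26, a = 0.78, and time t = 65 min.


F = k * t^a = 26 * 65^0.78
F = 26 * 25.946120

674.5991 mm


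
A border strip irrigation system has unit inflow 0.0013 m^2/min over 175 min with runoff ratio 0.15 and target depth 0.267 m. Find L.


L = q*t/((1+r)*Z)
L = 0.0013*175/((1+0.15)*0.267)
L = 0.2275/0.30705

0.7409 m


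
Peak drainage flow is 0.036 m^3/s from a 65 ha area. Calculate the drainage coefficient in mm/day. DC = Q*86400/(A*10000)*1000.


DC = Q * 86400 / (A * 10000) * 1000
DC = 0.036 * 86400 / (65 * 10000) * 1000
DC = 3110400.0000 / 650000

4.7852 mm/day


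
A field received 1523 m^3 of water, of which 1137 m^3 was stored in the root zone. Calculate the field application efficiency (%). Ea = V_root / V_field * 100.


Ea = V_root / V_field * 100 = 1137 / 1523 * 100 = 74.6553%

74.6553 %


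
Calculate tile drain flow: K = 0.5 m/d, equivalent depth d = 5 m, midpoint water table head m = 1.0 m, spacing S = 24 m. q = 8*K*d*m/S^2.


q = 8*K*d*m/S^2
q = 8*0.5*5*1.0/24^2
q = 20.0000 / 576

0.0347 m/d


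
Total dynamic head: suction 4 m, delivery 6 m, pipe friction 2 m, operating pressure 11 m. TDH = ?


TDH = Hs + Hd + hf + Hp = 4 + 6 + 2 + 11 = 23

23 m


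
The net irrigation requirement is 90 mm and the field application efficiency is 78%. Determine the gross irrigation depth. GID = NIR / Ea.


Ea = 78% = 0.78
GID = NIR / Ea = 90 / 0.78 = 115.3846 mm

115.3846 mm


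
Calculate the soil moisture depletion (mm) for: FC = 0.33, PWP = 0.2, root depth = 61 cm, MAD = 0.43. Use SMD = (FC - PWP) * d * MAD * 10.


SMD = (FC - PWP) * d * MAD * 10
SMD = (0.33 - 0.2) * 61 * 0.43 * 10
SMD = 0.1300 * 61 * 0.43 * 10

34.0990 mm


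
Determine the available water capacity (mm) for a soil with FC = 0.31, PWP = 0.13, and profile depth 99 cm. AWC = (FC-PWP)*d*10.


AWC = (FC - PWP) * d * 10
AWC = (0.31 - 0.13) * 99 * 10
AWC = 0.1800 * 99 * 10

178.2000 mm


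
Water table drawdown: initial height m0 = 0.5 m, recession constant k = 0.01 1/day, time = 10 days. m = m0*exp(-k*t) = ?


m = m0 * exp(-k*t)
m = 0.5 * exp(-0.01 * 10)
m = 0.5 * exp(-0.1000)

0.4524 m


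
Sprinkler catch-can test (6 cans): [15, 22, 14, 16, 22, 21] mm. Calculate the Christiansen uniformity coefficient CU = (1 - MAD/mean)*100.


mean = 18.333333 mm
MAD = 3.333333 mm
CU = (1 - 3.333333/18.333333)*100

81.8182 %


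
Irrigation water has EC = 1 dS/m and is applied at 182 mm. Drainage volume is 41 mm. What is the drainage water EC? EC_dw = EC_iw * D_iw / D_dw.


EC_dw = EC_iw * D_iw / D_dw
EC_dw = 1 * 182 / 41
EC_dw = 182 / 41

4.4390 dS/m


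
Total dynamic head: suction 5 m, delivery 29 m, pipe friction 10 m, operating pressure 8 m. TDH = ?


TDH = Hs + Hd + hf + Hp = 5 + 29 + 10 + 8 = 52

52 m


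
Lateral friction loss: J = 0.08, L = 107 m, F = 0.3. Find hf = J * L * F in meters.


hf = J * L * F = 0.08 * 107 * 0.3 = 2.5680 m

2.5680 m


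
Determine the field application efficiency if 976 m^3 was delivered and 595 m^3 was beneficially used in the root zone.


Ea = V_root / V_field * 100 = 595 / 976 * 100 = 60.9631%

60.9631 %


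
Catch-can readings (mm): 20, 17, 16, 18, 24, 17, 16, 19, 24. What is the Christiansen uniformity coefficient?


mean = 19.000000 mm
MAD = 2.444444 mm
CU = (1 - 2.444444/19.000000)*100

87.1345 %


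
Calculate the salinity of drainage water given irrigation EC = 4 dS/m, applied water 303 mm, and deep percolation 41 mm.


EC_dw = EC_iw * D_iw / D_dw
EC_dw = 4 * 303 / 41
EC_dw = 1212 / 41

29.5610 dS/m


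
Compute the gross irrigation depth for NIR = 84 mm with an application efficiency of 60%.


Ea = 60% = 0.6
GID = NIR / Ea = 84 / 0.6 = 140.0000 mm

140.0000 mm


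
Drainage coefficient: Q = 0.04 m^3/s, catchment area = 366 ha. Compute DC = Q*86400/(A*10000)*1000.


DC = Q * 86400 / (A * 10000) * 1000
DC = 0.04 * 86400 / (366 * 10000) * 1000
DC = 3456000.0000 / 3660000

0.9443 mm/day


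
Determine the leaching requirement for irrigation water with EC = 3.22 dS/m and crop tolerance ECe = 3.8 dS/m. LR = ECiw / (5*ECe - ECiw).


LR = ECiw / (5*ECe - ECiw)
LR = 3.22 / (5*3.8 - 3.22)
LR = 3.22 / 15.7800

0.2041


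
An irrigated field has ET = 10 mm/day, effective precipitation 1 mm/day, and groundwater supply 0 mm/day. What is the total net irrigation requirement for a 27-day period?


Daily deficit = ET - Pe - GW = 10 - 1 - 0 = 9 mm/day
NIR = 9 * 27 = 243 mm

243.0000 mm


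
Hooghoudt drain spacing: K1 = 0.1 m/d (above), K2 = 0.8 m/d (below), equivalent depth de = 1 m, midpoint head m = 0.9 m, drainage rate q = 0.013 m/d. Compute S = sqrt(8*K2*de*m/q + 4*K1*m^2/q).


S^2 = 8*K2*de*m/q + 4*K1*m^2/q
S^2 = 8*0.8*1*0.9/0.013 + 4*0.1*0.9^2/0.013
S = sqrt(468.0000)

21.6333 m


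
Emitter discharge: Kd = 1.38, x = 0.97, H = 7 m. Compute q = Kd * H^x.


q = Kd * H^x = 1.38 * 7^0.97 = 1.38 * 6.603058

9.1122 L/h


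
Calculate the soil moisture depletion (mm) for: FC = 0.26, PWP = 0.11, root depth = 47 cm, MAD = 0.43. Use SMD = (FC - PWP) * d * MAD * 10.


SMD = (FC - PWP) * d * MAD * 10
SMD = (0.26 - 0.11) * 47 * 0.43 * 10
SMD = 0.1500 * 47 * 0.43 * 10

30.3150 mm


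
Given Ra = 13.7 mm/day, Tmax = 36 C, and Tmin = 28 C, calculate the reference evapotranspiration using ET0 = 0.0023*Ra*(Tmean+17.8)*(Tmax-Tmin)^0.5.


Tmean = (Tmax + Tmin)/2 = (36 + 28)/2 = 32.0
ET0 = 0.0023 * 13.7 * (32.0 + 17.8) * sqrt(36 - 28)
ET0 = 0.0023 * 13.7 * 49.8 * 2.828427

4.4384 mm/day


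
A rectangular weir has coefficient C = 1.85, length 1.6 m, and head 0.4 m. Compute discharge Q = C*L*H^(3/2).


Q = C * L * H^(3/2) = 1.85 * 1.6 * 0.4^1.5 = 1.85 * 1.6 * 0.252982

0.7488 m^3/s


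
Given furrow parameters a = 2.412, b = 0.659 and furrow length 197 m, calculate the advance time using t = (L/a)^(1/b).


t = (L/a)^(1/b)
t = (197/2.412)^(1/0.659)
t = 81.674959^(1/0.659)

797.0777 min


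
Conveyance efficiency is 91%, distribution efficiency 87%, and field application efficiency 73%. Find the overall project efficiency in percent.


Ec = 0.91, Eb = 0.87, Ea = 0.73
E = 0.91 * 0.87 * 0.73 * 100 = 57.7941%

57.7941 %


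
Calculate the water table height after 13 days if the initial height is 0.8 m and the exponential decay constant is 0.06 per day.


m = m0 * exp(-k*t)
m = 0.8 * exp(-0.06 * 13)
m = 0.8 * exp(-0.7800)

0.3667 m


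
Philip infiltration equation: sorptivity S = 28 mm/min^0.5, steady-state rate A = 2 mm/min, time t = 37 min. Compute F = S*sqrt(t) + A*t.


F = S*sqrt(t) + A*t
F = 28*sqrt(37) + 2*37
F = 28*6.082763 + 74

244.3174 mm


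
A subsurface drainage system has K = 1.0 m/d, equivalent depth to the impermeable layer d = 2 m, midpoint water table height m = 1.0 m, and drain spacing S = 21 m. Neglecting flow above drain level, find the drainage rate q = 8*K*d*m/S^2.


q = 8*K*d*m/S^2
q = 8*1.0*2*1.0/21^2
q = 16.0000 / 441

0.0363 m/d


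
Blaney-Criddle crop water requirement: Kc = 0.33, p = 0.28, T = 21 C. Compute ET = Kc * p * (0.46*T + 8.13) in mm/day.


ET = Kc * p * (0.46*T + 8.13)
ET = 0.33 * 0.28 * (0.46*21 + 8.13)
ET = 0.33 * 0.28 * 17.7900

1.6438 mm/day


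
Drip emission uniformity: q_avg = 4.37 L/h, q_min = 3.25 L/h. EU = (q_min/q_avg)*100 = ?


EU = (q_min/q_avg)*100 = (3.25/4.37)*100 = 74.3707%

74.3707 %


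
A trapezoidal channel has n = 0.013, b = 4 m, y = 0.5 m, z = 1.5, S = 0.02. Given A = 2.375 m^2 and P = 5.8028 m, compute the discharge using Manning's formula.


R = A/P = 2.375/5.8028 = 0.409285
Q = (1/0.013) * 2.375 * 0.409285^(2/3) * 0.02^0.5

14.2425 m^3/s


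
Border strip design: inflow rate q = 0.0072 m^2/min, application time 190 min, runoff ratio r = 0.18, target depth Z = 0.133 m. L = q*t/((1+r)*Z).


L = q*t/((1+r)*Z)
L = 0.0072*190/((1+0.18)*0.133)
L = 1.368/0.15694

8.7167 m


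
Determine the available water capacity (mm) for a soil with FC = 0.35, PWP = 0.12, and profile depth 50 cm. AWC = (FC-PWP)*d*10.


AWC = (FC - PWP) * d * 10
AWC = (0.35 - 0.12) * 50 * 10
AWC = 0.2300 * 50 * 10

115.0000 mm


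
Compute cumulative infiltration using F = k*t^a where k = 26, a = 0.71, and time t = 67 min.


F = k * t^a = 26 * 67^0.71
F = 26 * 19.793068

514.6198 mm


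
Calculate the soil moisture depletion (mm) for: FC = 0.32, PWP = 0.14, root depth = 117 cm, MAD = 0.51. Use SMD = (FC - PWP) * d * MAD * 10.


SMD = (FC - PWP) * d * MAD * 10
SMD = (0.32 - 0.14) * 117 * 0.51 * 10
SMD = 0.1800 * 117 * 0.51 * 10

107.4060 mm


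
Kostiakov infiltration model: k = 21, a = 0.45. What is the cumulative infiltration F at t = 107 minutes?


F = k * t^a = 21 * 107^0.45
F = 21 * 8.188846

171.9658 mm
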